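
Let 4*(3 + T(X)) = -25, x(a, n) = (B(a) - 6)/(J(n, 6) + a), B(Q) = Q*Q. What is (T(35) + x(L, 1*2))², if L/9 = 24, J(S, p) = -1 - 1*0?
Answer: 1276561441/29584 ≈ 43150.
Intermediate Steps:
B(Q) = Q²
J(S, p) = -1 (J(S, p) = -1 + 0 = -1)
L = 216 (L = 9*24 = 216)
x(a, n) = (-6 + a²)/(-1 + a) (x(a, n) = (a² - 6)/(-1 + a) = (-6 + a²)/(-1 + a))
T(X) = -37/4 (T(X) = -3 + (¼)*(-25) = -3 - 25/4 = -37/4)
(T(35) + x(L, 1*2))² = (-37/4 + (-6 + 216²)/(-1 + 216))² = (-37/4 + (-6 + 46656)/215)² = (-37/4 + (1/215)*46650)² = (-37/4 + 9330/43)² = (35729/172)² = 1276561441/29584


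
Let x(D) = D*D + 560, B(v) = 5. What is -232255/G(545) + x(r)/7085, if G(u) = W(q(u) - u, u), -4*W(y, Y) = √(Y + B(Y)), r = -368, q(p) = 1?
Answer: 135984/7085 + 92902*√22/11 ≈ 39633.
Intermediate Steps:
x(D) = 560 + D² (x(D) = D² + 560 = 560 + D²)
W(y, Y) = -√(5 + Y)/4 (W(y, Y) = -√(Y + 5)/4 = -√(5 + Y)/4)
G(u) = -√(5 + u)/4
-232255/G(545) + x(r)/7085 = -232255*(-4/√(5 + 545)) + (560 + (-368)²)/7085 = -232255*(-2*√22/55) + (560 + 135424)*(1/7085) = -232255*(-2*√22/55) + 135984*(1/7085) = -232255*(-2*√22/55) + 135984/7085 = -(-92902)*√22/11 + 135984/7085 = 92902*√22/11 + 135984/7085 = 135984/7085 + 92902*√22/11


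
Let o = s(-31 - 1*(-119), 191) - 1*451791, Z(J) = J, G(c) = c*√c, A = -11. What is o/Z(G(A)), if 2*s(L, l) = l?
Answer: -903391*I*√11/242 ≈ -12381.0*I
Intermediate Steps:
G(c) = c^(3/2)
s(L, l) = l/2
o = -903391/2 (o = (½)*191 - 1*451791 = 191/2 - 451791 = -903391/2 ≈ -4.5170e+5)
o/Z(G(A)) = -903391*I*√11/121/2 = -903391*I*√11/242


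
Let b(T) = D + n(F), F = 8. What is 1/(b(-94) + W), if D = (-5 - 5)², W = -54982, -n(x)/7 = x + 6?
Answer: -1/54980 ≈ -1.8188e-5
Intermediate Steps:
n(x) = -42 - 7*x (n(x) = -7*(x + 6) = -7*(6 + x) = -42 - 7*x)
D = 100 (D = (-10)² = 100)
b(T) = 2 (b(T) = 100 + (-42 - 7*8) = 100 + (-42 - 56) = 100 - 98 = 2)
1/(b(-94) + W) = 1/(2 - 54982) = 1/(-54980) = -1/54980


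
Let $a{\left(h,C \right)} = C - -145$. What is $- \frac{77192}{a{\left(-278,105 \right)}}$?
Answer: $- \frac{38596}{125} \approx -308.77$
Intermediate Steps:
$a{\left(h,C \right)} = 145 + C$ ($a{\left(h,C \right)} = C + 145 = 145 + C$)
$- \frac{77192}{a{\left(-278,105 \right)}} = - \frac{77192}{145 + 105} = - \frac{77192}{250} = \left(-77192\right) \frac{1}{250} = - \frac{38596}{125}$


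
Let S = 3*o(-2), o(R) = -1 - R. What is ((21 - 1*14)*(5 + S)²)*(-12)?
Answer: -5376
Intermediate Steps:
S = 3 (S = 3*(-1 - 1*(-2)) = 3*(-1 + 2) = 3*1 = 3)
((21 - 1*14)*(5 + S)²)*(-12) = ((21 - 1*14)*(5 + 3)²)*(-12) = ((21 - 14)*8²)*(-12) = (7*64)*(-12) = 448*(-12) = -5376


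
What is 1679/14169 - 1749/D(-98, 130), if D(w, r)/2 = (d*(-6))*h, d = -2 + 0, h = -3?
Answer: 2766941/113352 ≈ 24.410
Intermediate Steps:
d = -2
D(w, r) = -72 (D(w, r) = 2*(-2*(-6)*(-3)) = 2*(12*(-3)) = 2*(-36) = -72)
1679/14169 - 1749/D(-98, 130) = 1679/14169 - 1749/(-72) = 1679*(1/14169) - 1749*(-1/72) = 1679/14169 + 583/24 = 2766941/113352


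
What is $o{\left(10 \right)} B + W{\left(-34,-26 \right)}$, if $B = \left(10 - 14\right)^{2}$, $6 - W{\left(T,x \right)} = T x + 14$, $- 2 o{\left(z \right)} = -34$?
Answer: $-620$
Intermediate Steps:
$o{\left(z \right)} = 17$ ($o{\left(z \right)} = \left(- \frac{1}{2}\right) \left(-34\right) = 17$)
$W{\left(T,x \right)} = -8 - T x$ ($W{\left(T,x \right)} = 6 - \left(T x + 14\right) = 6 - \left(14 + T x\right) = -8 - T x$)
$B = 16$ ($B = \left(-4\right)^{2} = 16$)
$o{\left(10 \right)} B + W{\left(-34,-26 \right)} = 17 \cdot 16 - \left(8 - -884\right) = 272 - 892 = -620$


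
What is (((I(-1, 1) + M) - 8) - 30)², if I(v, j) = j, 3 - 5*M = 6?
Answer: 35344/25 ≈ 1413.8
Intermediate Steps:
M = -⅗ (M = ⅗ - ⅕*6 = ⅗ - 6/5 = -⅗ ≈ -0.60000)
(((I(-1, 1) + M) - 8) - 30)² = (((1 - ⅗) - 8) - 30)² = ((⅖ - 8) - 30)² = (-38/5 - 30)² = (-188/5)² = 35344/25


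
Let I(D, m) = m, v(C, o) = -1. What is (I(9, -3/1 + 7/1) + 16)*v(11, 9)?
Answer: -20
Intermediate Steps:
(I(9, -3/1 + 7/1) + 16)*v(11, 9) = ((-3/1 + 7/1) + 16)*(-1) = ((-3*1 + 7*1) + 16)*(-1) = ((-3 + 7) + 16)*(-1) = (4 + 16)*(-1) = 20*(-1) = -20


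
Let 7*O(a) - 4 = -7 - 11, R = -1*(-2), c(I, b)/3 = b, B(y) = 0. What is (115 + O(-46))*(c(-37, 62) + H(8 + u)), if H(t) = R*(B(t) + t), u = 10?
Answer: 25086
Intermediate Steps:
c(I, b) = 3*b
R = 2
H(t) = 2*t (H(t) = 2*(0 + t) = 2*t)
O(a) = -2 (O(a) = 4/7 + (-7 - 11)/7 = 4/7 + (1/7)*(-18) = 4/7 - 18/7 = -2)
(115 + O(-46))*(c(-37, 62) + H(8 + u)) = (115 - 2)*(3*62 + 2*(8 + 10)) = 113*(186 + 2*18) = 113*(186 + 36) = 113*222 = 25086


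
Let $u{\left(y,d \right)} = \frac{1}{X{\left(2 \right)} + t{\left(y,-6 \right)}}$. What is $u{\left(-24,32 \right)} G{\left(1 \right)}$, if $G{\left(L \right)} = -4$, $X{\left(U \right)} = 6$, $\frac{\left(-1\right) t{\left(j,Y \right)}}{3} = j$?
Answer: $- \frac{2}{39} \approx -0.051282$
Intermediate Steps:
$t{\left(j,Y \right)} = - 3 j$
$u{\left(y,d \right)} = \frac{1}{6 - 3 y}$
$u{\left(-24,32 \right)} G{\left(1 \right)} = - \frac{1}{-6 + 3 \left(-24\right)} \left(-4\right) = - \frac{1}{-6 - 72} \left(-4\right) = - \frac{1}{-78} \left(-4\right) = \left(-1\right) \left(- \frac{1}{78}\right) \left(-4\right) = \frac{1}{78} \left(-4\right) = - \frac{2}{39}$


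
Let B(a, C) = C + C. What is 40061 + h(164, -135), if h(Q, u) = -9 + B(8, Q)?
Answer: 40380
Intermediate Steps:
B(a, C) = 2*C
h(Q, u) = -9 + 2*Q
40061 + h(164, -135) = 40061 + (-9 + 2*164) = 40061 + (-9 + 328) = 40061 + 319 = 40380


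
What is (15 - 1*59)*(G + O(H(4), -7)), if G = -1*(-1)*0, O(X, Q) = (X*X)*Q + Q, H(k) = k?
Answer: 5236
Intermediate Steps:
O(X, Q) = Q + Q*X**2 (O(X, Q) = X**2*Q + Q = Q*X**2 + Q = Q + Q*X**2)
G = 0 (G = 1*0 = 0)
(15 - 1*59)*(G + O(H(4), -7)) = (15 - 1*59)*(0 - 7*(1 + 4**2)) = (15 - 59)*(0 - 7*(1 + 16)) = -44*(0 - 7*17) = -44*(0 - 119) = -44*(-119) = 5236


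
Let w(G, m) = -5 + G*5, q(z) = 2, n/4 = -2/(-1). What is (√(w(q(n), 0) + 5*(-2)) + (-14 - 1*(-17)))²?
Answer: (3 + I*√5)² ≈ 4.0 + 13.416*I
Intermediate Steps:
n = 8 (n = 4*(-2/(-1)) = 4*(-2*(-1)) = 4*2 = 8)
w(G, m) = -5 + 5*G
(√(w(q(n), 0) + 5*(-2)) + (-14 - 1*(-17)))² = (√((-5 + 5*2) + 5*(-2)) + (-14 - 1*(-17)))² = (√((-5 + 10) - 10) + (-14 + 17))² = (√(5 - 10) + 3)² = (√(-5) + 3)² = (I*√5 + 3)² = (3 + I*√5)²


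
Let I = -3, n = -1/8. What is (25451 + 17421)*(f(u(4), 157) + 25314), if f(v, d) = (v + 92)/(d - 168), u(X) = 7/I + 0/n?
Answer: 35802107096/33 ≈ 1.0849e+9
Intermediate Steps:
n = -1/8 (n = -1*1/8 = -1/8 ≈ -0.12500)
u(X) = -7/3 (u(X) = 7/(-3) + 0/(-1/8) = 7*(-1/3) + 0*(-8) = -7/3 + 0 = -7/3)
f(v, d) = (92 + v)/(-168 + d)
(25451 + 17421)*(f(u(4), 157) + 25314) = (25451 + 17421)*((92 - 7/3)/(-168 + 157) + 25314) = 42872*((269/3)/(-11) + 25314) = 42872*(-1/11*269/3 + 25314) = 42872*(-269/33 + 25314) = 42872*(835093/33) = 35802107096/33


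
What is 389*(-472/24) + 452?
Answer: -21595/3 ≈ -7198.3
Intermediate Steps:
389*(-472/24) + 452 = 389*(-472*1/24) + 452 = 389*(-59/3) + 452 = -22951/3 + 452 = -21595/3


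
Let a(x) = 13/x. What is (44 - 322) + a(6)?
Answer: -1655/6 ≈ -275.83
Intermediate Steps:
(44 - 322) + a(6) = (44 - 322) + 13/6 = -278 + 13*(⅙) = -278 + 13/6 = -1655/6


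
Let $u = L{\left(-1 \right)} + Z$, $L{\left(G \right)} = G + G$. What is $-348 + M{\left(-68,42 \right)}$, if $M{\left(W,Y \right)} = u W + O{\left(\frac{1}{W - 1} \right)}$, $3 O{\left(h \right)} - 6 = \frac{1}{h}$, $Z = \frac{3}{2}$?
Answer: $-335$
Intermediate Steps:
$Z = \frac{3}{2}$ ($Z = 3 \cdot \frac{1}{2} = \frac{3}{2} \approx 1.5$)
$L{\left(G \right)} = 2 G$
$O{\left(h \right)} = 2 + \frac{1}{3 h}$
$u = - \frac{1}{2}$ ($u = 2 \left(-1\right) + \frac{3}{2} = -2 + \frac{3}{2} = - \frac{1}{2} \approx -0.5$)
$M{\left(W,Y \right)} = \frac{5}{3} - \frac{W}{6}$ ($M{\left(W,Y \right)} = - \frac{W}{2} + \left(2 + \frac{1}{3 \frac{1}{W - 1}}\right) = - \frac{W}{2} + \left(2 + \frac{1}{3 \frac{1}{-1 + W}}\right) = - \frac{W}{2} + \left(2 + \frac{-1 + W}{3}\right) = - \frac{W}{2} + \left(2 + \left(- \frac{1}{3} + \frac{W}{3}\right)\right) = - \frac{W}{2} + \left(\frac{5}{3} + \frac{W}{3}\right) = \frac{5}{3} - \frac{W}{6}$)
$-348 + M{\left(-68,42 \right)} = -348 + \left(\frac{5}{3} - - \frac{34}{3}\right) = -348 + \left(\frac{5}{3} + \frac{34}{3}\right) = -348 + 13 = -335$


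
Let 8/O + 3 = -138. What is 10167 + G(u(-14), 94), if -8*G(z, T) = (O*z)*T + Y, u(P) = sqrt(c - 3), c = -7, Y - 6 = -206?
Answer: 10192 + 2*I*sqrt(10)/3 ≈ 10192.0 + 2.1082*I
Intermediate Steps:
Y = -200 (Y = 6 - 206 = -200)
O = -8/141 (O = 8/(-3 - 138) = 8/(-141) = 8*(-1/141) = -8/141 ≈ -0.056738)
u(P) = I*sqrt(10) (u(P) = sqrt(-7 - 3) = sqrt(-10) = I*sqrt(10))
G(z, T) = 25 + T*z/141 (G(z, T) = -((-8*z/141)*T - 200)/8 = -(-8*T*z/141 - 200)/8 = -(-200 - 8*T*z/141)/8 = 25 + T*z/141)
10167 + G(u(-14), 94) = 10167 + (25 + (1/141)*94*(I*sqrt(10))) = 10167 + (25 + 2*I*sqrt(10)/3) = 10192 + 2*I*sqrt(10)/3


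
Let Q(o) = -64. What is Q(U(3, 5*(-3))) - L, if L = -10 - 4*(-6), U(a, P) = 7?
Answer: -78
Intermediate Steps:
L = 14 (L = -10 + 24 = 14)
Q(U(3, 5*(-3))) - L = -64 - 1*14 = -64 - 14 = -78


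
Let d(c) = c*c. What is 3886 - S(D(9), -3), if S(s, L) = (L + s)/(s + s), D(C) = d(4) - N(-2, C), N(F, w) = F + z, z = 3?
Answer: 19428/5 ≈ 3885.6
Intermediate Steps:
d(c) = c²
N(F, w) = 3 + F (N(F, w) = F + 3 = 3 + F)
D(C) = 15 (D(C) = 4² - (3 - 2) = 16 - 1*1 = 16 - 1 = 15)
S(s, L) = (L + s)/(2*s) (S(s, L) = (L + s)/((2*s)) = (L + s)*(1/(2*s)) = (L + s)/(2*s))
3886 - S(D(9), -3) = 3886 - (-3 + 15)/(2*15) = 3886 - 12/(2*15) = 3886 - 1*⅖ = 3886 - ⅖ = 19428/5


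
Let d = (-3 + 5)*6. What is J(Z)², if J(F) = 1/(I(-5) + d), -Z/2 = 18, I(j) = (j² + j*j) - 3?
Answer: 1/3481 ≈ 0.00028727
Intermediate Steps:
I(j) = -3 + 2*j² (I(j) = (j² + j²) - 3 = 2*j² - 3 = -3 + 2*j²)
d = 12 (d = 2*6 = 12)
Z = -36 (Z = -2*18 = -36)
J(F) = 1/59 (J(F) = 1/((-3 + 2*(-5)²) + 12) = 1/((-3 + 2*25) + 12) = 1/((-3 + 50) + 12) = 1/(47 + 12) = 1/59)
J(Z)² = (1/59)² = 1/3481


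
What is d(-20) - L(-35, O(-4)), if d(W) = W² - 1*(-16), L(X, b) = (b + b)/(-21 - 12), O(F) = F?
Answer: 13720/33 ≈ 415.76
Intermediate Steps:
L(X, b) = -2*b/33 (L(X, b) = (2*b)/(-33) = (2*b)*(-1/33) = -2*b/33)
d(W) = 16 + W² (d(W) = W² + 16 = 16 + W²)
d(-20) - L(-35, O(-4)) = (16 + (-20)²) - (-2)*(-4)/33 = (16 + 400) - 1*8/33 = 416 - 8/33 = 13720/33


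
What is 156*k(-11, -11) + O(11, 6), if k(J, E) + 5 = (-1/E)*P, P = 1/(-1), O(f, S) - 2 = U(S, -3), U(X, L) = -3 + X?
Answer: -8681/11 ≈ -789.18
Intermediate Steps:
O(f, S) = -1 + S (O(f, S) = 2 + (-3 + S) = -1 + S)
P = -1
k(J, E) = -5 + 1/E (k(J, E) = -5 - 1/E*(-1) = -5 + 1/E)
156*k(-11, -11) + O(11, 6) = 156*(-5 + 1/(-11)) + (-1 + 6) = 156*(-5 - 1/11) + 5 = 156*(-56/11) + 5 = -8736/11 + 5 = -8681/11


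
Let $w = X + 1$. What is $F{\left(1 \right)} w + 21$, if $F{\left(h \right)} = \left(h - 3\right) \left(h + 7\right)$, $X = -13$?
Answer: $213$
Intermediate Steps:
$F{\left(h \right)} = \left(-3 + h\right) \left(7 + h\right)$
$w = -12$ ($w = -13 + 1 = -12$)
$F{\left(1 \right)} w + 21 = \left(-21 + 1^{2} + 4 \cdot 1\right) \left(-12\right) + 21 = \left(-21 + 1 + 4\right) \left(-12\right) + 21 = \left(-16\right) \left(-12\right) + 21 = 192 + 21 = 213$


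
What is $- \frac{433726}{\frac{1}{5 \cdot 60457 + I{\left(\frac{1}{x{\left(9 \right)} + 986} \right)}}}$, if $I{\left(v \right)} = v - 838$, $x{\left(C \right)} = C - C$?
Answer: $- \frac{64457483167209}{493} \approx -1.3075 \cdot 10^{11}$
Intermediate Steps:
$x{\left(C \right)} = 0$
$I{\left(v \right)} = -838 + v$
$- \frac{433726}{\frac{1}{5 \cdot 60457 + I{\left(\frac{1}{x{\left(9 \right)} + 986} \right)}}} = - \frac{433726}{\frac{1}{5 \cdot 60457 - \left(838 - \frac{1}{0 + 986}\right)}} = - \frac{433726}{\frac{1}{302285 - \left(838 - \frac{1}{986}\right)}} = - \frac{433726}{\frac{1}{302285 + \left(-838 + \frac{1}{986}\right)}} = - \frac{433726}{\frac{1}{302285 - \frac{826267}{986}}} = - \frac{433726}{\frac{1}{\frac{297226743}{986}}} = - \frac{433726}{\frac{986}{297226743}} = \left(-433726\right) \frac{297226743}{986} = - \frac{64457483167209}{493}$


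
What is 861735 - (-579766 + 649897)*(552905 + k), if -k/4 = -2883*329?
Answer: -304853896488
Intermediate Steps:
k = 3794028 (k = -(-11532)*329 = -4*(-948507) = 3794028)
861735 - (-579766 + 649897)*(552905 + k) = 861735 - (-579766 + 649897)*(552905 + 3794028) = 861735 - 70131*4346933 = 861735 - 1*304854758223 = 861735 - 304854758223 = -304853896488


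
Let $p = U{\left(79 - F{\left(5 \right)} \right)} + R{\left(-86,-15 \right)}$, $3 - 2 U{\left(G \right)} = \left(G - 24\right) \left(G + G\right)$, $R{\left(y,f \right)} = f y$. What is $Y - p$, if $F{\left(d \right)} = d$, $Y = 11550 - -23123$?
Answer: $\frac{74163}{2} \approx 37082.0$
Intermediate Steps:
$Y = 34673$ ($Y = 11550 + 23123 = 34673$)
$U{\left(G \right)} = \frac{3}{2} - G \left(-24 + G\right)$ ($U{\left(G \right)} = \frac{3}{2} - \frac{\left(G - 24\right) \left(G + G\right)}{2} = \frac{3}{2} - \frac{\left(-24 + G\right) 2 G}{2} = \frac{3}{2} - \frac{2 G \left(-24 + G\right)}{2} = \frac{3}{2} - G \left(-24 + G\right)$)
$p = - \frac{4817}{2}$ ($p = \left(\frac{3}{2} - \left(79 - 5\right)^{2} + 24 \left(79 - 5\right)\right) - -1290 = \left(\frac{3}{2} - \left(79 - 5\right)^{2} + 24 \left(79 - 5\right)\right) + 1290 = \left(\frac{3}{2} - 74^{2} + 24 \cdot 74\right) + 1290 = \left(\frac{3}{2} - 5476 + 1776\right) + 1290 = - \frac{7397}{2} + 1290 = - \frac{4817}{2} \approx -2408.5$)
$Y - p = 34673 - - \frac{4817}{2} = 34673 + \frac{4817}{2} = \frac{74163}{2}$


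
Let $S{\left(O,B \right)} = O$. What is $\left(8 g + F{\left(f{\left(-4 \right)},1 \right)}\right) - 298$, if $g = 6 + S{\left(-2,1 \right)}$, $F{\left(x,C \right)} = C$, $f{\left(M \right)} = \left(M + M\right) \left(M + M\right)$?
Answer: $-265$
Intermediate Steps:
$f{\left(M \right)} = 4 M^{2}$ ($f{\left(M \right)} = 2 M 2 M = 4 M^{2}$)
$g = 4$ ($g = 6 - 2 = 4$)
$\left(8 g + F{\left(f{\left(-4 \right)},1 \right)}\right) - 298 = \left(8 \cdot 4 + 1\right) - 298 = \left(32 + 1\right) - 298 = 33 - 298 = -265$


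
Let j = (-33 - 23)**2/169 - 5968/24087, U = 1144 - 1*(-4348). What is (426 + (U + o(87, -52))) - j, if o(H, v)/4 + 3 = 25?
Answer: 24374113978/4070703 ≈ 5987.7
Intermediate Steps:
U = 5492 (U = 1144 + 4348 = 5492)
o(H, v) = 88 (o(H, v) = -12 + 4*25 = -12 + 100 = 88)
j = 74528240/4070703 (j = (-56)**2*(1/169) - 5968*1/24087 = 3136*(1/169) - 5968/24087 = 3136/169 - 5968/24087 = 74528240/4070703 ≈ 18.308)
(426 + (U + o(87, -52))) - j = (426 + (5492 + 88)) - 1*74528240/4070703 = (426 + 5580) - 74528240/4070703 = 6006 - 74528240/4070703 = 24374113978/4070703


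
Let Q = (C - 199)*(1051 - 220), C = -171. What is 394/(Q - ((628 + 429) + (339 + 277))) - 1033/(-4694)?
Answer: 317495283/1451117242 ≈ 0.21879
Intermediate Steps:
Q = -307470 (Q = (-171 - 199)*(1051 - 220) = -370*831 = -307470)
394/(Q - ((628 + 429) + (339 + 277))) - 1033/(-4694) = 394/(-307470 - ((628 + 429) + (339 + 277))) - 1033/(-4694) = 394/(-307470 - (1057 + 616)) - 1033*(-1/4694) = 394/(-307470 - 1*1673) + 1033/4694 = 394/(-307470 - 1673) + 1033/4694 = 394/(-309143) + 1033/4694 = 394*(-1/309143) + 1033/4694 = -394/309143 + 1033/4694 = 317495283/1451117242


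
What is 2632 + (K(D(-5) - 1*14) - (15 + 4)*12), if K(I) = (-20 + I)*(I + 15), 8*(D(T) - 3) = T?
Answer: 147025/64 ≈ 2297.3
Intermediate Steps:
D(T) = 3 + T/8
K(I) = (-20 + I)*(15 + I)
2632 + (K(D(-5) - 1*14) - (15 + 4)*12) = 2632 + ((-300 + ((3 + (⅛)*(-5)) - 1*14)² - 5*((3 + (⅛)*(-5)) - 1*14)) - (15 + 4)*12) = 2632 + ((-300 + ((3 - 5/8) - 14)² - 5*((3 - 5/8) - 14)) - 19*12) = 2632 + ((-300 + (19/8 - 14)² - 5*(19/8 - 14)) - 1*228) = 2632 + ((-300 + (-93/8)² - 5*(-93/8)) - 228) = 2632 + ((-300 + 8649/64 + 465/8) - 228) = 2632 + (-6831/64 - 228) = 2632 - 21423/64 = 147025/64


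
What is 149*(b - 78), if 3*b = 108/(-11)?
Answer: -133206/11 ≈ -12110.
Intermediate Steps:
b = -36/11 (b = (108/(-11))/3 = (108*(-1/11))/3 = (⅓)*(-108/11) = -36/11 ≈ -3.2727)
149*(b - 78) = 149*(-36/11 - 78) = 149*(-894/11) = -133206/11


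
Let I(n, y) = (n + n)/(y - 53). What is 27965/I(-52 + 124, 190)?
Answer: 3831205/144 ≈ 26606.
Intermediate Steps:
I(n, y) = 2*n/(-53 + y) (I(n, y) = (2*n)/(-53 + y) = 2*n/(-53 + y))
27965/I(-52 + 124, 190) = 27965/((2*(-52 + 124)/(-53 + 190))) = 27965/((2*72/137)) = 27965/((2*72*(1/137))) = 27965/(144/137) = 27965*(137/144) = 3831205/144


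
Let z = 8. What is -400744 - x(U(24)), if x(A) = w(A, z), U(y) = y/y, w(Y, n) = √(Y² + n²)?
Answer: -400744 - √65 ≈ -4.0075e+5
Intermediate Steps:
U(y) = 1
x(A) = √(64 + A²) (x(A) = √(A² + 8²) = √(A² + 64) = √(64 + A²))
-400744 - x(U(24)) = -400744 - √(64 + 1²) = -400744 - √(64 + 1) = -400744 - √65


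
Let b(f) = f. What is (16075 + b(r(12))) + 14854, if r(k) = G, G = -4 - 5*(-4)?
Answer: 30945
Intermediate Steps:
G = 16 (G = -4 + 20 = 16)
r(k) = 16
(16075 + b(r(12))) + 14854 = (16075 + 16) + 14854 = 16091 + 14854 = 30945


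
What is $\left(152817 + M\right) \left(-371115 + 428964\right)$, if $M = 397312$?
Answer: $31824412521$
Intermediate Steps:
$\left(152817 + M\right) \left(-371115 + 428964\right) = \left(152817 + 397312\right) \left(-371115 + 428964\right) = 550129 \cdot 57849 = 31824412521$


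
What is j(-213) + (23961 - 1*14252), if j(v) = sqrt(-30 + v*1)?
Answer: 9709 + 9*I*sqrt(3) ≈ 9709.0 + 15.588*I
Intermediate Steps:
j(v) = sqrt(-30 + v)
j(-213) + (23961 - 1*14252) = sqrt(-30 - 213) + (23961 - 1*14252) = sqrt(-243) + (23961 - 14252) = 9*I*sqrt(3) + 9709 = 9709 + 9*I*sqrt(3)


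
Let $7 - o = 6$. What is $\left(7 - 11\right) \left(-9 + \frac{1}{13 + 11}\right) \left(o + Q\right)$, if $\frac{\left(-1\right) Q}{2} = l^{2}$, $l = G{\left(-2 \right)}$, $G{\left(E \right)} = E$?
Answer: $- \frac{1505}{6} \approx -250.83$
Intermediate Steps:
$o = 1$ ($o = 7 - 6 = 1$)
$l = -2$
$Q = -8$ ($Q = - 2 \left(-2\right)^{2} = \left(-2\right) 4 = -8$)
$\left(7 - 11\right) \left(-9 + \frac{1}{13 + 11}\right) \left(o + Q\right) = \left(7 - 11\right) \left(-9 + \frac{1}{13 + 11}\right) \left(1 - 8\right) = - 4 \left(-9 + \frac{1}{24}\right) \left(-7\right) = \left(-4\right) \left(- \frac{215}{24}\right) \left(-7\right) = \frac{215}{6} \left(-7\right) = - \frac{1505}{6}$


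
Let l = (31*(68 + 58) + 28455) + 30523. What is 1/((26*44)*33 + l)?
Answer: 1/100636 ≈ 9.9368e-6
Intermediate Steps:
l = 62884 (l = (31*126 + 28455) + 30523 = (3906 + 28455) + 30523 = 32361 + 30523 = 62884)
1/((26*44)*33 + l) = 1/((26*44)*33 + 62884) = 1/(1144*33 + 62884) = 1/(37752 + 62884) = 1/100636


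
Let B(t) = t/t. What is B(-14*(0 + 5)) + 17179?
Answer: 17180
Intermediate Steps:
B(t) = 1
B(-14*(0 + 5)) + 17179 = 1 + 17179 = 17180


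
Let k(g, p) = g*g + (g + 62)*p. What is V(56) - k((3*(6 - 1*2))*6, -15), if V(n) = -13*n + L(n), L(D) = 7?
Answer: -3895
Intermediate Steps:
V(n) = 7 - 13*n (V(n) = -13*n + 7 = 7 - 13*n)
k(g, p) = g**2 + p*(62 + g) (k(g, p) = g**2 + (62 + g)*p = g**2 + p*(62 + g))
V(56) - k((3*(6 - 1*2))*6, -15) = (7 - 13*56) - (((3*(6 - 1*2))*6)**2 + 62*(-15) + ((3*(6 - 1*2))*6)*(-15)) = (7 - 728) - (((3*(6 - 2))*6)**2 - 930 + ((3*(6 - 2))*6)*(-15)) = -721 - (((3*4)*6)**2 - 930 + ((3*4)*6)*(-15)) = -721 - ((12*6)**2 - 930 + (12*6)*(-15)) = -721 - (72**2 - 930 + 72*(-15)) = -721 - (5184 - 930 - 1080) = -721 - 1*3174 = -721 - 3174 = -3895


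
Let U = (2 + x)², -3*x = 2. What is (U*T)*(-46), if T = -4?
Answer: 2944/9 ≈ 327.11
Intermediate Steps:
x = -⅔ (x = -⅓*2 = -⅔ ≈ -0.66667)
U = 16/9 (U = (2 - ⅔)² = (4/3)² = 16/9 ≈ 1.7778)
(U*T)*(-46) = ((16/9)*(-4))*(-46) = -64/9*(-46) = 2944/9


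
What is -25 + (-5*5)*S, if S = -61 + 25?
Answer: 875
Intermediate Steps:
S = -36
-25 + (-5*5)*S = -25 - 5*5*(-36) = -25 - 25*(-36) = -25 + 900 = 875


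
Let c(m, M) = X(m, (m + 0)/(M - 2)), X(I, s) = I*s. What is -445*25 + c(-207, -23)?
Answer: -320974/25 ≈ -12839.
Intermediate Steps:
c(m, M) = m²/(-2 + M) (c(m, M) = m*((m + 0)/(M - 2)) = m*(m/(-2 + M)) = m²/(-2 + M))
-445*25 + c(-207, -23) = -445*25 + (-207)²/(-2 - 23) = -11125 + 42849/(-25) = -11125 + 42849*(-1/25) = -11125 - 42849/25 = -320974/25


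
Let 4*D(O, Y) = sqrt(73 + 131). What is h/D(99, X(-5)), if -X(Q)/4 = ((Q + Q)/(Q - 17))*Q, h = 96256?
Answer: 192512*sqrt(51)/51 ≈ 26957.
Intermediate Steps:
X(Q) = -8*Q**2/(-17 + Q) (X(Q) = -4*(Q + Q)/(Q - 17)*Q = -4*(2*Q)/(-17 + Q)*Q = -4*2*Q/(-17 + Q)*Q = -8*Q**2/(-17 + Q))
D(O, Y) = sqrt(51)/2 (D(O, Y) = sqrt(73 + 131)/4 = sqrt(204)/4 = (2*sqrt(51))/4 = sqrt(51)/2)
h/D(99, X(-5)) = 96256/((sqrt(51)/2)) = 96256*(2*sqrt(51)/51) = 192512*sqrt(51)/51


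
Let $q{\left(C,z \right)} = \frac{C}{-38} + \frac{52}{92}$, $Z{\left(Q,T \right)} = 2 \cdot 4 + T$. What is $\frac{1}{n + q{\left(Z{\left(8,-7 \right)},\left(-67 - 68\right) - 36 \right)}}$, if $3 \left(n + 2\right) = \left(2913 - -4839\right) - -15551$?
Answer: $\frac{2622}{20362991} \approx 0.00012876$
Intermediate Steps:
$Z{\left(Q,T \right)} = 8 + T$
$q{\left(C,z \right)} = \frac{13}{23} - \frac{C}{38}$ ($q{\left(C,z \right)} = C \left(- \frac{1}{38}\right) + 52 \cdot \frac{1}{92} = - \frac{C}{38} + \frac{13}{23} = \frac{13}{23} - \frac{C}{38}$)
$n = \frac{23297}{3}$ ($n = -2 + \frac{\left(2913 - -4839\right) - -15551}{3} = -2 + \frac{\left(2913 + 4839\right) + 15551}{3} = -2 + \frac{7752 + 15551}{3} = -2 + \frac{1}{3} \cdot 23303 = -2 + \frac{23303}{3} = \frac{23297}{3} \approx 7765.7$)
$\frac{1}{n + q{\left(Z{\left(8,-7 \right)},\left(-67 - 68\right) - 36 \right)}} = \frac{1}{\frac{23297}{3} + \left(\frac{13}{23} - \frac{8 - 7}{38}\right)} = \frac{1}{\frac{23297}{3} + \left(\frac{13}{23} - \frac{1}{38}\right)} = \frac{1}{\frac{23297}{3} + \frac{471}{874}} = \frac{1}{\frac{20362991}{2622}} = \frac{2622}{20362991}$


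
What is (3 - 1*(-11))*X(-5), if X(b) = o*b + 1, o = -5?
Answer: 364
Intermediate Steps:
X(b) = 1 - 5*b (X(b) = -5*b + 1 = 1 - 5*b)
(3 - 1*(-11))*X(-5) = (3 - 1*(-11))*(1 - 5*(-5)) = (3 + 11)*(1 + 25) = 14*26 = 364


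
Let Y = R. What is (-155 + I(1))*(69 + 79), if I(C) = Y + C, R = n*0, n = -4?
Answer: -22792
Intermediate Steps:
R = 0 (R = -4*0 = 0)
Y = 0
I(C) = C (I(C) = 0 + C = C)
(-155 + I(1))*(69 + 79) = (-155 + 1)*(69 + 79) = -154*148 = -22792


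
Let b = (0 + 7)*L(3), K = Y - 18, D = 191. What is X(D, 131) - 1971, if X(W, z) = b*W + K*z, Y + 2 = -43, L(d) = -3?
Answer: -14235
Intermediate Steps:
Y = -45 (Y = -2 - 43 = -45)
K = -63 (K = -45 - 18 = -63)
b = -21 (b = (0 + 7)*(-3) = 7*(-3) = -21)
X(W, z) = -63*z - 21*W (X(W, z) = -21*W - 63*z = -63*z - 21*W)
X(D, 131) - 1971 = (-63*131 - 21*191) - 1971 = (-8253 - 4011) - 1971 = -12264 - 1971 = -14235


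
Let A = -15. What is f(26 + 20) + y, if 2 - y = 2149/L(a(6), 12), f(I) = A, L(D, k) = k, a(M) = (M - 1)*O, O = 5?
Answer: -2305/12 ≈ -192.08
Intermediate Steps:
a(M) = -5 + 5*M (a(M) = (M - 1)*5 = (-1 + M)*5 = -5 + 5*M)
f(I) = -15
y = -2125/12 (y = 2 - 2149/12 = -2125/12 ≈ -177.08)
f(26 + 20) + y = -15 - 2125/12 = -2305/12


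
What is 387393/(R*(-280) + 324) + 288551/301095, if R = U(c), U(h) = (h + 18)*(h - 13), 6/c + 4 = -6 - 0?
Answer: 226424573797/33413114340 ≈ 6.7765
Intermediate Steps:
c = -⅗ (c = 6/(-4 + (-6 - 0)) = 6/(-4 + (-6 - 1*0)) = 6/(-4 + (-6 + 0)) = 6/(-4 - 6) = 6/(-10) = 6*(-⅒) = -⅗ ≈ -0.60000)
U(h) = (-13 + h)*(18 + h) (U(h) = (18 + h)*(-13 + h) = (-13 + h)*(18 + h))
R = -5916/25 (R = -234 + (-⅗)² + 5*(-⅗) = -234 + 9/25 - 3 = -5916/25 ≈ -236.64)
387393/(R*(-280) + 324) + 288551/301095 = 387393/(-5916/25*(-280) + 324) + 288551/301095 = 387393/(331296/5 + 324) + 288551*(1/301095) = 387393/(332916/5) + 288551/301095 = 387393*(5/332916) + 288551/301095 = 645655/110972 + 288551/301095 = 226424573797/33413114340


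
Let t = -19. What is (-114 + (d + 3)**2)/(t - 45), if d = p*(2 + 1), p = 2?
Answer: 33/64 ≈ 0.51563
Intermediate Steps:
d = 6 (d = 2*(2 + 1) = 2*3 = 6)
(-114 + (d + 3)**2)/(t - 45) = (-114 + (6 + 3)**2)/(-19 - 45) = (-114 + 9**2)/(-64) = (-114 + 81)*(-1/64) = -33*(-1/64) = 33/64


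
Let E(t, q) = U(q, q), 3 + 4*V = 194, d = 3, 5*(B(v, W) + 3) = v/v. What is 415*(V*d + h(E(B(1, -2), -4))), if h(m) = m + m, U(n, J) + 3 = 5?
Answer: 244435/4 ≈ 61109.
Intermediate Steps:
B(v, W) = -14/5 (B(v, W) = -3 + (v/v)/5 = -3 + (1/5)*1 = -3 + 1/5 = -14/5)
U(n, J) = 2 (U(n, J) = -3 + 5 = 2)
V = 191/4 (V = -3/4 + (1/4)*194 = -3/4 + 97/2 = 191/4 ≈ 47.750)
E(t, q) = 2
h(m) = 2*m
415*(V*d + h(E(B(1, -2), -4))) = 415*((191/4)*3 + 2*2) = 415*(573/4 + 4) = 415*(589/4) = 244435/4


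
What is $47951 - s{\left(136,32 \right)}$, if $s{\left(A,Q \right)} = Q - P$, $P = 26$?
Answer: $47945$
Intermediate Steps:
$s{\left(A,Q \right)} = -26 + Q$ ($s{\left(A,Q \right)} = Q - 26 = -26 + Q$)
$47951 - s{\left(136,32 \right)} = 47951 - \left(-26 + 32\right) = 47951 - 6 = 47945$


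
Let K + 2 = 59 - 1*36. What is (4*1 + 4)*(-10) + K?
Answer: -59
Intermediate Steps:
K = 21 (K = -2 + (59 - 1*36) = -2 + (59 - 36) = -2 + 23 = 21)
(4*1 + 4)*(-10) + K = (4*1 + 4)*(-10) + 21 = (4 + 4)*(-10) + 21 = 8*(-10) + 21 = -80 + 21 = -59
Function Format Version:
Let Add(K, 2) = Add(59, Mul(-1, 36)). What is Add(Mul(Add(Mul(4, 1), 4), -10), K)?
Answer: -59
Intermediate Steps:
K = 21 (K = Add(-2, Add(59, Mul(-1, 36))) = Add(-2, Add(59, -36)) = Add(-2, 23) = 21)
Add(Mul(Add(Mul(4, 1), 4), -10), K) = Add(Mul(Add(Mul(4, 1), 4), -10), 21) = Add(Mul(Add(4, 4), -10), 21) = Add(Mul(8, -10), 21) = Add(-80, 21) = -59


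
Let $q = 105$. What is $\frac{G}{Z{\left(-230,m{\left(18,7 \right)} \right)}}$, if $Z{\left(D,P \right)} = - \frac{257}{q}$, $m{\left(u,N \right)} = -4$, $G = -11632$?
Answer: $\frac{1221360}{257} \approx 4752.4$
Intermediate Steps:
$Z{\left(D,P \right)} = - \frac{257}{105}$
$\frac{G}{Z{\left(-230,m{\left(18,7 \right)} \right)}} = - \frac{11632}{- \frac{257}{105}} = \left(-11632\right) \left(- \frac{105}{257}\right) = \frac{1221360}{257}$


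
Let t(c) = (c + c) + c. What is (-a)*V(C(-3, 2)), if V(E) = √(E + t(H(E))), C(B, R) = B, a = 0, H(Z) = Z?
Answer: 0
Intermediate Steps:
t(c) = 3*c (t(c) = 2*c + c = 3*c)
V(E) = 2*√E (V(E) = √(E + 3*E) = √(4*E) = 2*√E)
(-a)*V(C(-3, 2)) = (-1*0)*(2*√(-3)) = 0*(2*(I*√3)) = 0*(2*I*√3) = 0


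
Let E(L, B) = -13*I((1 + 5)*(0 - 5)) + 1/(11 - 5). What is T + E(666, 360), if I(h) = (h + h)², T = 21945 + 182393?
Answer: 945229/6 ≈ 1.5754e+5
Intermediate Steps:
T = 204338
I(h) = 4*h² (I(h) = (2*h)² = 4*h²)
E(L, B) = -280799/6 (E(L, B) = -52*((1 + 5)*(0 - 5))² + 1/(11 - 5) = -52*(6*(-5))² + 1/6 = -52*(-30)² + ⅙ = -52*900 + ⅙ = -13*3600 + ⅙ = -46800 + ⅙ = -280799/6)
T + E(666, 360) = 204338 - 280799/6 = 945229/6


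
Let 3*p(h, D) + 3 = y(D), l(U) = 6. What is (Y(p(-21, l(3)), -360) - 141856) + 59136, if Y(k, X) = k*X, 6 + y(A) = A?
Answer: -82360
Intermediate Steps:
y(A) = -6 + A
p(h, D) = -3 + D/3 (p(h, D) = -1 + (-6 + D)/3 = -1 + (-2 + D/3) = -3 + D/3)
Y(k, X) = X*k
(Y(p(-21, l(3)), -360) - 141856) + 59136 = (-360*(-3 + (⅓)*6) - 141856) + 59136 = (-360*(-3 + 2) - 141856) + 59136 = (-360*(-1) - 141856) + 59136 = (360 - 141856) + 59136 = -141496 + 59136 = -82360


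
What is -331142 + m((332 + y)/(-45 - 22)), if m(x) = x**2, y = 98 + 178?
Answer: -1486126774/4489 ≈ -3.3106e+5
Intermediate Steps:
y = 276
-331142 + m((332 + y)/(-45 - 22)) = -331142 + ((332 + 276)/(-45 - 22))**2 = -331142 + (608/(-67))**2 = -331142 + (608*(-1/67))**2 = -331142 + (-608/67)**2 = -331142 + 369664/4489 = -1486126774/4489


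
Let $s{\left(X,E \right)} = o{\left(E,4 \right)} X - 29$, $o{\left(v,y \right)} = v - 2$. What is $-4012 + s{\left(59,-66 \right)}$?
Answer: $-8053$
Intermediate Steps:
$o{\left(v,y \right)} = -2 + v$
$s{\left(X,E \right)} = -29 + X \left(-2 + E\right)$ ($s{\left(X,E \right)} = \left(-2 + E\right) X - 29 = X \left(-2 + E\right) + \left(-31 + 2\right) = X \left(-2 + E\right) - 29 = -29 + X \left(-2 + E\right)$)
$-4012 + s{\left(59,-66 \right)} = -4012 + \left(-29 + 59 \left(-2 - 66\right)\right) = -4012 + \left(-29 + 59 \left(-68\right)\right) = -4012 - 4041 = -8053$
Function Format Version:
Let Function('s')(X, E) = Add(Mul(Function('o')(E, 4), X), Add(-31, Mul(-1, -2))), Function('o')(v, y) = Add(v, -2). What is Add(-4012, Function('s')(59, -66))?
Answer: -8053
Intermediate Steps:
Function('o')(v, y) = Add(-2, v)
Function('s')(X, E) = Add(-29, Mul(X, Add(-2, E))) (Function('s')(X, E) = Add(Mul(Add(-2, E), X), Add(-31, Mul(-1, -2))) = Add(Mul(X, Add(-2, E)), Add(-31, 2)) = Add(Mul(X, Add(-2, E)), -29) = Add(-29, Mul(X, Add(-2, E))))
Add(-4012, Function('s')(59, -66)) = Add(-4012, Add(-29, Mul(59, Add(-2, -66)))) = Add(-4012, Add(-29, Mul(59, -68))) = Add(-4012, Add(-29, -4012)) = Add(-4012, -4041) = -8053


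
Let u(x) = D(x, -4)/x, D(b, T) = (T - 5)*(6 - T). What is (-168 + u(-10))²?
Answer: 25281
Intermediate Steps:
D(b, T) = (-5 + T)*(6 - T)
u(x) = -90/x (u(x) = (-30 - 1*(-4)² + 11*(-4))/x = (-30 - 1*16 - 44)/x = (-30 - 16 - 44)/x = -90/x)
(-168 + u(-10))² = (-168 - 90/(-10))² = (-168 - 90*(-⅒))² = (-168 + 9)² = (-159)² = 25281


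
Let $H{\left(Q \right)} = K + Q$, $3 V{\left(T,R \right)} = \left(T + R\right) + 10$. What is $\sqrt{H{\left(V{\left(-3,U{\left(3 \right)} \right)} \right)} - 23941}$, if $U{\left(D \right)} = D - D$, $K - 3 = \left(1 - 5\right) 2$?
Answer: $\frac{i \sqrt{215493}}{3} \approx 154.74 i$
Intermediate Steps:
$K = -5$ ($K = 3 + \left(1 - 5\right) 2 = 3 - 8 = -5$)
$U{\left(D \right)} = 0$
$V{\left(T,R \right)} = \frac{10}{3} + \frac{R}{3} + \frac{T}{3}$ ($V{\left(T,R \right)} = \frac{\left(T + R\right) + 10}{3} = \frac{\left(R + T\right) + 10}{3} = \frac{10 + R + T}{3} = \frac{10}{3} + \frac{R}{3} + \frac{T}{3}$)
$H{\left(Q \right)} = -5 + Q$
$\sqrt{H{\left(V{\left(-3,U{\left(3 \right)} \right)} \right)} - 23941} = \sqrt{\left(-5 + \left(\frac{10}{3} + \frac{1}{3} \cdot 0 + \frac{1}{3} \left(-3\right)\right)\right) - 23941} = \sqrt{\left(-5 + \left(\frac{10}{3} + 0 - 1\right)\right) - 23941} = \sqrt{\left(-5 + \frac{7}{3}\right) - 23941} = \sqrt{- \frac{8}{3} - 23941} = \sqrt{- \frac{71831}{3}} = \frac{i \sqrt{215493}}{3}$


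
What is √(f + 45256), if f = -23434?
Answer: √21822 ≈ 147.72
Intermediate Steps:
√(f + 45256) = √(-23434 + 45256) = √21822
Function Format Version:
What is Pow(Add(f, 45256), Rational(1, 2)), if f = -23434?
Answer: Pow(21822, Rational(1, 2)) ≈ 147.72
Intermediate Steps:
Pow(Add(f, 45256), Rational(1, 2)) = Pow(Add(-23434, 45256), Rational(1, 2)) = Pow(21822, Rational(1, 2))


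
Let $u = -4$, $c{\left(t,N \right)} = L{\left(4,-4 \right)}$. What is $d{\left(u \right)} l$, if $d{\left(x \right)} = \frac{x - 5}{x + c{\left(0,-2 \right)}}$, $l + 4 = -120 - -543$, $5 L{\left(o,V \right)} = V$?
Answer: $\frac{6285}{8} \approx 785.63$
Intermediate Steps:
$L{\left(o,V \right)} = \frac{V}{5}$
$c{\left(t,N \right)} = - \frac{4}{5}$ ($c{\left(t,N \right)} = \frac{1}{5} \left(-4\right) = - \frac{4}{5}$)
$l = 419$ ($l = -4 - -423 = -4 + \left(-120 + 543\right) = -4 + 423 = 419$)
$d{\left(x \right)} = \frac{-5 + x}{- \frac{4}{5} + x}$ ($d{\left(x \right)} = \frac{x - 5}{x - \frac{4}{5}} = \frac{-5 + x}{- \frac{4}{5} + x}$)
$d{\left(u \right)} l = \frac{5 \left(-5 - 4\right)}{-4 + 5 \left(-4\right)} 419 = 5 \frac{1}{-4 - 20} \left(-9\right) 419 = 5 \frac{1}{-24} \left(-9\right) 419 = 5 \left(- \frac{1}{24}\right) \left(-9\right) 419 = \frac{15}{8} \cdot 419 = \frac{6285}{8}$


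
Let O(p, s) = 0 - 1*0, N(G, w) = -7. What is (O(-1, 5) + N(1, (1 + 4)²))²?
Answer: 49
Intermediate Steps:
O(p, s) = 0 (O(p, s) = 0 + 0 = 0)
(O(-1, 5) + N(1, (1 + 4)²))² = (0 - 7)² = (-7)² = 49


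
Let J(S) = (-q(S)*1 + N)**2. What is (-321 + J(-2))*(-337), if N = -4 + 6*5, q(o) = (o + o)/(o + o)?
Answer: -102448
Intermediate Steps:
q(o) = 1 (q(o) = (2*o)/((2*o)) = (2*o)*(1/(2*o)) = 1)
N = 26 (N = -4 + 30 = 26)
J(S) = 625 (J(S) = (-1*1*1 + 26)**2 = (-1*1 + 26)**2 = (-1 + 26)**2 = 25**2 = 625)
(-321 + J(-2))*(-337) = (-321 + 625)*(-337) = 304*(-337) = -102448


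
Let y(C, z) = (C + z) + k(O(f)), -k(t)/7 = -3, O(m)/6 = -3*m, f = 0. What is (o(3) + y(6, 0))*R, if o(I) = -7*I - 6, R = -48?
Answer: 0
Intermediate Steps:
O(m) = -18*m (O(m) = 6*(-3*m) = -18*m)
k(t) = 21 (k(t) = -7*(-3) = 21)
o(I) = -6 - 7*I
y(C, z) = 21 + C + z (y(C, z) = (C + z) + 21 = 21 + C + z)
(o(3) + y(6, 0))*R = ((-6 - 7*3) + (21 + 6 + 0))*(-48) = ((-6 - 21) + 27)*(-48) = (-27 + 27)*(-48) = 0*(-48) = 0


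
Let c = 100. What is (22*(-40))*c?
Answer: -88000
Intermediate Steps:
(22*(-40))*c = (22*(-40))*100 = -880*100 = -88000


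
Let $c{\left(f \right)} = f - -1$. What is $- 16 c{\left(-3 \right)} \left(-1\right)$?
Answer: $-32$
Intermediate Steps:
$c{\left(f \right)} = 1 + f$ ($c{\left(f \right)} = f + 1 = 1 + f$)
$- 16 c{\left(-3 \right)} \left(-1\right) = - 16 \left(1 - 3\right) \left(-1\right) = \left(-16\right) \left(-2\right) \left(-1\right) = 32 \left(-1\right) = -32$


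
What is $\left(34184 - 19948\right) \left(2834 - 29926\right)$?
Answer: $-385681712$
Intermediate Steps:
$\left(34184 - 19948\right) \left(2834 - 29926\right) = 14236 \left(2834 - 29926\right) = 14236 \left(-27092\right) = -385681712$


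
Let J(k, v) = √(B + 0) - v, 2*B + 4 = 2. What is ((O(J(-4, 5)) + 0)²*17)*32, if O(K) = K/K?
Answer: 544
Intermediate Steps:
B = -1 (B = -2 + (½)*2 = -2 + 1 = -1)
J(k, v) = I - v (J(k, v) = √(-1 + 0) - v = √(-1) - v = I - v)
O(K) = 1
((O(J(-4, 5)) + 0)²*17)*32 = ((1 + 0)²*17)*32 = (1²*17)*32 = (1*17)*32 = 17*32 = 544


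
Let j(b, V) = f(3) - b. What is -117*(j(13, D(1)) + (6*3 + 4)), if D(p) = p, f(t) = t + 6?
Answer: -2106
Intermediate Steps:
f(t) = 6 + t
j(b, V) = 9 - b (j(b, V) = (6 + 3) - b = 9 - b)
-117*(j(13, D(1)) + (6*3 + 4)) = -117*((9 - 1*13) + (6*3 + 4)) = -117*((9 - 13) + (18 + 4)) = -117*(-4 + 22) = -117*18 = -2106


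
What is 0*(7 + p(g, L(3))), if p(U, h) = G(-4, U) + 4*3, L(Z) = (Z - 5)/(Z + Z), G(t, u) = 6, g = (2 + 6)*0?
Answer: 0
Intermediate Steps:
g = 0 (g = 8*0 = 0)
L(Z) = (-5 + Z)/(2*Z) (L(Z) = (-5 + Z)/((2*Z)) = (-5 + Z)*(1/(2*Z)) = (-5 + Z)/(2*Z))
p(U, h) = 18 (p(U, h) = 6 + 4*3 = 6 + 12 = 18)
0*(7 + p(g, L(3))) = 0*(7 + 18) = 0*25 = 0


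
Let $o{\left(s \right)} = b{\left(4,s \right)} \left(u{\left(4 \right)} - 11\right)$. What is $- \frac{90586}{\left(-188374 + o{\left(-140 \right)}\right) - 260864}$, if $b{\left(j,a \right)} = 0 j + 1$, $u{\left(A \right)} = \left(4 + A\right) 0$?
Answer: $\frac{90586}{449249} \approx 0.20164$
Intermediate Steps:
$u{\left(A \right)} = 0$
$b{\left(j,a \right)} = 1$ ($b{\left(j,a \right)} = 0 + 1 = 1$)
$o{\left(s \right)} = -11$ ($o{\left(s \right)} = 1 \left(0 - 11\right) = 1 \left(-11\right) = -11$)
$- \frac{90586}{\left(-188374 + o{\left(-140 \right)}\right) - 260864} = - \frac{90586}{\left(-188374 - 11\right) - 260864} = - \frac{90586}{-188385 - 260864} = - \frac{90586}{-449249} = \left(-90586\right) \left(- \frac{1}{449249}\right) = \frac{90586}{449249}$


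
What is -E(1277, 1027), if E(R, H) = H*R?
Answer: -1311479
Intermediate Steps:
-E(1277, 1027) = -1027*1277 = -1*1311479 = -1311479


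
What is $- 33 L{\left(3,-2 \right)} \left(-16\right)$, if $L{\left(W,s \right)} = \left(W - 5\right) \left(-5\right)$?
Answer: $5280$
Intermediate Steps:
$L{\left(W,s \right)} = 25 - 5 W$ ($L{\left(W,s \right)} = \left(-5 + W\right) \left(-5\right) = 25 - 5 W$)
$- 33 L{\left(3,-2 \right)} \left(-16\right) = - 33 \left(25 - 15\right) \left(-16\right) = \left(-33\right) 10 \left(-16\right) = \left(-330\right) \left(-16\right) = 5280$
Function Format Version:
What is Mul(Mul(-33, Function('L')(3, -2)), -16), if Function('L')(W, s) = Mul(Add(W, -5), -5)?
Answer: 5280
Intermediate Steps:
Function('L')(W, s) = Add(25, Mul(-5, W)) (Function('L')(W, s) = Mul(Add(-5, W), -5) = Add(25, Mul(-5, W)))
Mul(Mul(-33, Function('L')(3, -2)), -16) = Mul(Mul(-33, Add(25, Mul(-5, 3))), -16) = Mul(Mul(-33, Add(25, -15)), -16) = Mul(Mul(-33, 10), -16) = Mul(-330, -16) = 5280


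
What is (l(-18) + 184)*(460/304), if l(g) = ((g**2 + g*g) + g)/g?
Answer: 17135/76 ≈ 225.46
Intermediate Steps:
l(g) = (g + 2*g**2)/g (l(g) = ((g**2 + g**2) + g)/g = (2*g**2 + g)/g = (g + 2*g**2)/g)
(l(-18) + 184)*(460/304) = ((1 + 2*(-18)) + 184)*(460/304) = ((1 - 36) + 184)*(460*(1/304)) = (-35 + 184)*(115/76) = 149*(115/76) = 17135/76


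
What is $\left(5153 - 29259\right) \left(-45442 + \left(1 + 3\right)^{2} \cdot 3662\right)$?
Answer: $-316993900$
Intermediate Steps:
$\left(5153 - 29259\right) \left(-45442 + \left(1 + 3\right)^{2} \cdot 3662\right) = - 24106 \left(-45442 + 4^{2} \cdot 3662\right) = - 24106 \left(-45442 + 16 \cdot 3662\right) = - 24106 \left(-45442 + 58592\right) = \left(-24106\right) 13150 = -316993900$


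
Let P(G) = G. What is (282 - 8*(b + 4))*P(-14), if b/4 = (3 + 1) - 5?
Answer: -3948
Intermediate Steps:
b = -4 (b = 4*((3 + 1) - 5) = 4*(4 - 5) = 4*(-1) = -4)
(282 - 8*(b + 4))*P(-14) = (282 - 8*(-4 + 4))*(-14) = (282 - 8*0)*(-14) = (282 + 0)*(-14) = 282*(-14) = -3948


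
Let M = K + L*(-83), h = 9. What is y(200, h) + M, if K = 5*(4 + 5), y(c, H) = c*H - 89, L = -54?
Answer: 6238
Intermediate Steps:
y(c, H) = -89 + H*c (y(c, H) = H*c - 89 = -89 + H*c)
K = 45 (K = 5*9 = 45)
M = 4527 (M = 45 - 54*(-83) = 45 + 4482 = 4527)
y(200, h) + M = (-89 + 9*200) + 4527 = (-89 + 1800) + 4527 = 1711 + 4527 = 6238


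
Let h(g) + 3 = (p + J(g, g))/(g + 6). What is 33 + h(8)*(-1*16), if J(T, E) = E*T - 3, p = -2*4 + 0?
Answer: 143/7 ≈ 20.429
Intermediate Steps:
p = -8 (p = -8 + 0 = -8)
J(T, E) = -3 + E*T
h(g) = -3 + (-11 + g²)/(6 + g) (h(g) = -3 + (-8 + (-3 + g*g))/(g + 6) = -3 + (-8 + (-3 + g²))/(6 + g) = -3 + (-11 + g²)/(6 + g))
33 + h(8)*(-1*16) = 33 + ((-29 + 8² - 3*8)/(6 + 8))*(-1*16) = 33 + ((-29 + 64 - 24)/14)*(-16) = 33 + ((1/14)*11)*(-16) = 33 + (11/14)*(-16) = 33 - 88/7 = 143/7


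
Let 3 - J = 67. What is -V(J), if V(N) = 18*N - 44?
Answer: 1196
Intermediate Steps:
J = -64 (J = 3 - 1*67 = 3 - 67 = -64)
V(N) = -44 + 18*N
-V(J) = -(-44 + 18*(-64)) = -(-44 - 1152) = -1*(-1196) = 1196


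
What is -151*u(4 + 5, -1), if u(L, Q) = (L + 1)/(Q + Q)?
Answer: 755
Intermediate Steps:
u(L, Q) = (1 + L)/(2*Q) (u(L, Q) = (1 + L)/((2*Q)) = (1 + L)*(1/(2*Q)) = (1 + L)/(2*Q))
-151*u(4 + 5, -1) = -151*(1 + (4 + 5))/(2*(-1)) = -151*(-1)*(1 + 9)/2 = -151*(-1)*10/2 = -151*(-5) = 755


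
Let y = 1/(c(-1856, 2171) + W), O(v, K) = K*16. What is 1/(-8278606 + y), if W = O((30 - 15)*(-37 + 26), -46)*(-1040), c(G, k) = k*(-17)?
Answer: -728533/6031237664997 ≈ -1.2079e-7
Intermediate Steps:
c(G, k) = -17*k
O(v, K) = 16*K
W = 765440 (W = (16*(-46))*(-1040) = -736*(-1040) = 765440)
y = 1/728533 (y = 1/(-17*2171 + 765440) = 1/(-36907 + 765440) = 1/728533 ≈ 1.3726e-6)
1/(-8278606 + y) = 1/(-8278606 + 1/728533) = 1/(-6031237664997/728533) = -728533/6031237664997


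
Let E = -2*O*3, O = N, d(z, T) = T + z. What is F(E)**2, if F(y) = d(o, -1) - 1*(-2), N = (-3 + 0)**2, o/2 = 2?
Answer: 25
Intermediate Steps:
o = 4 (o = 2*2 = 4)
N = 9 (N = (-3)**2 = 9)
O = 9
E = -54 (E = -2*9*3 = -18*3 = -54)
F(y) = 5 (F(y) = (-1 + 4) - 1*(-2) = 3 + 2 = 5)
F(E)**2 = 5**2 = 25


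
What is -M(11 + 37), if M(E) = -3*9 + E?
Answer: -21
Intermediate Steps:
M(E) = -27 + E
-M(11 + 37) = -(-27 + (11 + 37)) = -(-27 + 48) = -1*21 = -21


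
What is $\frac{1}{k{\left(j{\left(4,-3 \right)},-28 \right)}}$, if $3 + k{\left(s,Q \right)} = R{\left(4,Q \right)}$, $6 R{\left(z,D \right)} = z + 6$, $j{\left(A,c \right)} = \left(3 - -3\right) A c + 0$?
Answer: $- \frac{3}{4} \approx -0.75$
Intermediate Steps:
$j{\left(A,c \right)} = 6 A c$ ($j{\left(A,c \right)} = \left(3 + 3\right) A c + 0 = 6 A c + 0 = 6 A c$)
$R{\left(z,D \right)} = 1 + \frac{z}{6}$ ($R{\left(z,D \right)} = \frac{z + 6}{6} = \frac{6 + z}{6} = 1 + \frac{z}{6}$)
$k{\left(s,Q \right)} = - \frac{4}{3}$ ($k{\left(s,Q \right)} = -3 + \left(1 + \frac{1}{6} \cdot 4\right) = -3 + \left(1 + \frac{2}{3}\right) = -3 + \frac{5}{3} = - \frac{4}{3}$)
$\frac{1}{k{\left(j{\left(4,-3 \right)},-28 \right)}} = \frac{1}{- \frac{4}{3}} = - \frac{3}{4}$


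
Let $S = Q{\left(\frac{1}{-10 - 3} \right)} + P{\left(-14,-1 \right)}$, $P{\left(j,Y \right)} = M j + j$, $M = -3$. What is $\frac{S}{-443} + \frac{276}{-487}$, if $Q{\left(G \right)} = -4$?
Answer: $- \frac{133956}{215741} \approx -0.62091$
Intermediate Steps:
$P{\left(j,Y \right)} = - 2 j$ ($P{\left(j,Y \right)} = - 3 j + j = - 2 j$)
$S = 24$ ($S = -4 - -28 = -4 + 28 = 24$)
$\frac{S}{-443} + \frac{276}{-487} = \frac{24}{-443} + \frac{276}{-487} = 24 \left(- \frac{1}{443}\right) + 276 \left(- \frac{1}{487}\right) = - \frac{24}{443} - \frac{276}{487} = - \frac{133956}{215741}$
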